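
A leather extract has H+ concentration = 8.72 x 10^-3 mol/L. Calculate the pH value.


pH = 2.06


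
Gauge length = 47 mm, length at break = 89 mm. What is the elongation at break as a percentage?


Extension = 89 - 47 = 42 mm
Elongation = 42 / 47 x 100 = 89.4%


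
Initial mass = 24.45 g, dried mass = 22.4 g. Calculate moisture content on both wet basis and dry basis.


Moisture lost = 24.45 - 22.4 = 2.05 g
Wet basis MC = 2.05 / 24.45 x 100 = 8.4%
Dry basis MC = 2.05 / 22.4 x 100 = 9.2%


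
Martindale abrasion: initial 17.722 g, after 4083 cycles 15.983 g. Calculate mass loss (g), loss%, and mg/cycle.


Mass loss = 1.739 g
Loss = 9.81%
Rate = 0.426 mg/cycle

Loss = 17.722 - 15.983 = 1.739 g
Loss% = 1.739 / 17.722 x 100 = 9.81%
Rate = 1.739 / 4083 x 1000 = 0.426 mg/cycle


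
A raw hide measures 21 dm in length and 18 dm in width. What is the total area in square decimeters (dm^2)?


Area = length x width
Area = 21 x 18 = 378 dm^2


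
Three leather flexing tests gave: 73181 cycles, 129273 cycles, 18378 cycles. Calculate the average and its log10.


Average = 73611 cycles
log10 = 4.87

Average = (73181 + 129273 + 18378) / 3 = 73611 cycles
log10(73611) = 4.87


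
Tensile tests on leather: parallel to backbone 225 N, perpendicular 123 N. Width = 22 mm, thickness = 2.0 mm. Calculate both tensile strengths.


Area = 22 x 2.0 = 44.0 mm^2
TS (parallel) = 225 / 44.0 = 5.11 N/mm^2
TS (perpendicular) = 123 / 44.0 = 2.80 N/mm^2


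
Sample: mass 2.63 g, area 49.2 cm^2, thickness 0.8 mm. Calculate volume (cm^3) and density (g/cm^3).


Volume = 3.936 cm^3
Density = 0.668 g/cm^3


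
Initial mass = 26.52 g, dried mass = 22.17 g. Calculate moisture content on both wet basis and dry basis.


Moisture lost = 26.52 - 22.17 = 4.35 g
Wet basis MC = 4.35 / 26.52 x 100 = 16.4%
Dry basis MC = 4.35 / 22.17 x 100 = 19.6%


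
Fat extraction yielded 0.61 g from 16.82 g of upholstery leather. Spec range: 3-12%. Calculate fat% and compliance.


Fat content = 3.6%
Compliant: Yes

Fat% = 0.61 / 16.82 x 100 = 3.6%
Spec range: 3-12%
Compliant: Yes


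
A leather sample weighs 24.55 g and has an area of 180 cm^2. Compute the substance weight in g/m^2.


1363.9 g/m^2


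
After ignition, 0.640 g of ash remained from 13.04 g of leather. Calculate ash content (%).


Ash% = 0.640 / 13.04 x 100
Ash% = 4.91%


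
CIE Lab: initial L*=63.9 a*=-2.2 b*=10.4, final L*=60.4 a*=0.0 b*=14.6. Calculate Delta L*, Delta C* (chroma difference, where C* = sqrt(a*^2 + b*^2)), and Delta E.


Delta L* = -3.5
Delta C* = 3.97
Delta E = 5.89


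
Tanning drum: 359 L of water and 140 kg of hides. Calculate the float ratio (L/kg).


2.6

Float ratio = water / hide weight
Ratio = 359 / 140 = 2.6


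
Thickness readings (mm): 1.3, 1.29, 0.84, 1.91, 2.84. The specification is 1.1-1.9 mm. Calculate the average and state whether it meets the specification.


Sum = 8.18
Average = 8.18 / 5 = 1.64 mm
Specification range: 1.1 to 1.9 mm
Within spec: Yes


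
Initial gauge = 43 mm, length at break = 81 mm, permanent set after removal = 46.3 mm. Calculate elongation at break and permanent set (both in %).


Elongation at break = (81 - 43) / 43 x 100 = 88.4%
Permanent set = (46.3 - 43) / 43 x 100 = 7.7%


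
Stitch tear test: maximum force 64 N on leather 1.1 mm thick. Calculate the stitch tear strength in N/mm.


58.2 N/mm


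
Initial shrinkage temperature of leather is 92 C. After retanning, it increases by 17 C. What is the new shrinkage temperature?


New Ts = 92 + 17 = 109 C


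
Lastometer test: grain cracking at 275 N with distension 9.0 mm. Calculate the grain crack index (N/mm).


Grain crack index = force / distension
Index = 275 / 9.0 = 30.6 N/mm


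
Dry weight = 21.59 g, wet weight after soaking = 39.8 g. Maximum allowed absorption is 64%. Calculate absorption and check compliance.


Absorption = 84.3%
Compliant: No

WA = (39.8 - 21.59) / 21.59 x 100 = 84.3%
Maximum allowed: 64%
Compliant: No


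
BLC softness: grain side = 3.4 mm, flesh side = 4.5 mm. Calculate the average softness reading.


Average = (3.4 + 4.5) / 2
Average = 3.95 mm


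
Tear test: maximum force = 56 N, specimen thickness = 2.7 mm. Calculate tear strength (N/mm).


Tear strength = force / thickness
Tear = 56 / 2.7 = 20.7 N/mm


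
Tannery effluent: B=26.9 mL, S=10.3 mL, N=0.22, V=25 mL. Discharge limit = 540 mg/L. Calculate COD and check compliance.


COD = (26.9 - 10.3) x 0.22 x 8000 / 25 = 1168.6 mg/L
Limit: 540 mg/L
Compliant: No


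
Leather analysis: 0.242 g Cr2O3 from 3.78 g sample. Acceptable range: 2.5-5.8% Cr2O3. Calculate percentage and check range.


Cr2O3% = 0.242 / 3.78 x 100 = 6.40%
Acceptable range: 2.5 to 5.8%
Within range: No


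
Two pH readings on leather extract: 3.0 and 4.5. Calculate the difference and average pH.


Difference = |3.0 - 4.5| = 1.5
Average = (3.0 + 4.5) / 2 = 3.75


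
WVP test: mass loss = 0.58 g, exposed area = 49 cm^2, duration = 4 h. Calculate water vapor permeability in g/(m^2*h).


29.59 g/(m^2*h)


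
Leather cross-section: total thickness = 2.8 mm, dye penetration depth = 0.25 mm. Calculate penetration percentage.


Penetration% = 0.25 / 2.8 x 100
Penetration = 8.9%


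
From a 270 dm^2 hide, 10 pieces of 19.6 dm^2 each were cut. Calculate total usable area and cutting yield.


Total usable = 10 x 19.6 = 196.0 dm^2
Yield = 196.0 / 270 x 100 = 72.6%


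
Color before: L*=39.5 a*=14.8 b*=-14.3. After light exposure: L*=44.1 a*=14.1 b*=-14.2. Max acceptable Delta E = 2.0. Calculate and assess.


dL = 4.6, da = -0.7, db = 0.1
dE = sqrt((4.6)^2 + (-0.7)^2 + (0.1)^2) = 4.65
Max = 2.0
Passes: No


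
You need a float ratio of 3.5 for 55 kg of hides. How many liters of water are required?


Water = hide weight x target ratio
Water = 55 x 3.5 = 192.5 L


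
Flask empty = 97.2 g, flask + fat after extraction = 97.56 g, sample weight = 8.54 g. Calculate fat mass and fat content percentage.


Fat mass = 0.36 g
Fat content = 4.2%

Fat mass = 97.56 - 97.2 = 0.36 g
Fat% = 0.36 / 8.54 x 100 = 4.2%


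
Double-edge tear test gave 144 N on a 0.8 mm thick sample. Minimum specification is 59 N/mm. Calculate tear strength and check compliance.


Tear strength = 180.0 N/mm
Compliant: Yes

Tear strength = 144 / 0.8 = 180.0 N/mm
Required minimum = 59 N/mm
Compliant: Yes


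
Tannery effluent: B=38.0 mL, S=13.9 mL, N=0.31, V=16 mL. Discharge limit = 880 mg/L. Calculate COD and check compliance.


COD = (38.0 - 13.9) x 0.31 x 8000 / 16 = 3735.5 mg/L
Limit: 880 mg/L
Compliant: No


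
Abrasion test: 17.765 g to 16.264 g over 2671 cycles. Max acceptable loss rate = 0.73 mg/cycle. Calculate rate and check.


Loss = 17.765 - 16.264 = 1.501 g
Rate = 1.501 g / 2671 cycles x 1000 = 0.562 mg/cycle
Max = 0.73 mg/cycle
Passes: Yes


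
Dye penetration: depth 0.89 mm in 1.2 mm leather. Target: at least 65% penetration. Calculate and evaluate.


Penetration = 74.2%
Meets target: Yes


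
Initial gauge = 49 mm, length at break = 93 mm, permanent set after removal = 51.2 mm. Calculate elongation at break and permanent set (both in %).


Elongation at break = 89.8%
Permanent set = 4.5%


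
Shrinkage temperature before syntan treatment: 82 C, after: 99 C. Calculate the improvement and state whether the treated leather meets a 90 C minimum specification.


Improvement = 17 C
Meets 90 C spec: Yes


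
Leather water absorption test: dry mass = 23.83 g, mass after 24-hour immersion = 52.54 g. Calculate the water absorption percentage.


Water absorbed = 52.54 - 23.83 = 28.71 g
WA% = 28.71 / 23.83 x 100 = 120.5%


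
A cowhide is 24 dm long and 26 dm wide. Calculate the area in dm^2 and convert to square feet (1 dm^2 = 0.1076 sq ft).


624 dm^2
67.14 sq ft


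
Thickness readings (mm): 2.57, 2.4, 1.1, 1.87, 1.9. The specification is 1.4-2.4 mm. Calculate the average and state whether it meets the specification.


Average = 1.97 mm
Within specification: Yes


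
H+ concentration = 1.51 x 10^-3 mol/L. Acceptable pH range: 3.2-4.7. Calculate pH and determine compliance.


pH = 2.82
Compliant: No

pH = -log10(1.51 x 10^-3) = 2.82
Range: 3.2 to 4.7
Compliant: No


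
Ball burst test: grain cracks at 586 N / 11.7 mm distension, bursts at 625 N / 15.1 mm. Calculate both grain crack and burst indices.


Crack index = 586 / 11.7 = 50.1 N/mm
Burst index = 625 / 15.1 = 41.4 N/mm


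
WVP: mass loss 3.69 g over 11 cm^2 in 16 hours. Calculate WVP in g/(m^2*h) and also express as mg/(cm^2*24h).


WVP = 209.66 g/(m^2*h)
Daily rate = 503.18 mg/(cm^2*24h)

WVP = 3.69 / (11 x 16) x 10000 = 209.66 g/(m^2*h)
Mass loss in mg = 3.69 x 1000 = 3690 mg
Per cm^2 per 24h in mg: 3690 x 24 / (11 x 16) = 88560 / 176 = 503.18 mg/(cm^2*24h)


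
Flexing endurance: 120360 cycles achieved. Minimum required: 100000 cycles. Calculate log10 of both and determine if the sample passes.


Achieved: log10 = 5.08
Required: log10 = 5.00
Passes: Yes

log10(120360) = 5.08
log10(100000) = 5.00
Passes: Yes


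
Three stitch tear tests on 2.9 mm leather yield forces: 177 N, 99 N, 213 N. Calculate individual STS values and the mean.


STS1 = 177 / 2.9 = 61.0 N/mm
STS2 = 99 / 2.9 = 34.1 N/mm
STS3 = 213 / 2.9 = 73.4 N/mm
Mean = (61.0 + 34.1 + 73.4) / 3 = 56.2 N/mm


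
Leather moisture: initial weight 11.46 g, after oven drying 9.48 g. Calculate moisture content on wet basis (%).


Moisture = 11.46 - 9.48 = 1.98 g
MC = 1.98 / 11.46 x 100 = 17.3%


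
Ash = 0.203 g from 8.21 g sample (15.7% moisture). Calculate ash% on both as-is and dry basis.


As-is ash = 2.47%
Dry-basis ash = 2.93%

As-is ash% = 0.203 / 8.21 x 100 = 2.47%
Dry mass = 8.21 x (100 - 15.7) / 100 = 6.92103 g
Dry-basis ash% = 0.203 / 6.92103 x 100 = 2.93%


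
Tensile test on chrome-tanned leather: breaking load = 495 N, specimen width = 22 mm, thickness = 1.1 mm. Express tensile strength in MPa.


Cross-section = 22 x 1.1 = 24.2 mm^2
TS = 495 / 24.2 = 20.45 MPa
(1 N/mm^2 = 1 MPa)


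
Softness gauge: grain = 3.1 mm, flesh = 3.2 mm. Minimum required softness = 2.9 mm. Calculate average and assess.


Average = (3.1 + 3.2) / 2 = 3.15 mm
Minimum = 2.9 mm
Meets requirement: Yes


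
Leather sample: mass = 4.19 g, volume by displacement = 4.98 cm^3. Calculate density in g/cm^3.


0.841 g/cm^3


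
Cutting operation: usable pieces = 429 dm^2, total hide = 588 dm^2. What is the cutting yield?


Yield = usable / total x 100
Yield = 429 / 588 x 100 = 73.0%


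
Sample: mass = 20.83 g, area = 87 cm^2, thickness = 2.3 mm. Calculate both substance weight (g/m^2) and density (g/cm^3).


Substance weight = 2394.3 g/m^2
Density = 1.041 g/cm^3

SW = 20.83 / 87 x 10000 = 2394.3 g/m^2
Volume = 87 x 2.3 / 10 = 20.01 cm^3
Density = 20.83 / 20.01 = 1.041 g/cm^3


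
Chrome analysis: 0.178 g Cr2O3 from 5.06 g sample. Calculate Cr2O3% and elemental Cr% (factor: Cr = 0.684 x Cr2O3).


Cr2O3 = 3.52%
Cr = 2.41%


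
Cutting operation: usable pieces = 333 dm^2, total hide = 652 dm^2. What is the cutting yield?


51.1%

Yield = usable / total x 100
Yield = 333 / 652 x 100 = 51.1%


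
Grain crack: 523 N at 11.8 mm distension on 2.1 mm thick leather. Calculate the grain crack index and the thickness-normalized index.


Crack index = 523 / 11.8 = 44.3 N/mm
Normalized = 44.3 / 2.1 = 21.1 N/mm per mm


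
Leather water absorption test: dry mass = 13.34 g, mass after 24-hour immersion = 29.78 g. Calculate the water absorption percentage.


123.2%

Water absorbed = 29.78 - 13.34 = 16.44 g
WA% = 16.44 / 13.34 x 100 = 123.2%


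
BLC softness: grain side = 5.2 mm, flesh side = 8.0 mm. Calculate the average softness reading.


Average = (5.2 + 8.0) / 2
Average = 6.60 mm


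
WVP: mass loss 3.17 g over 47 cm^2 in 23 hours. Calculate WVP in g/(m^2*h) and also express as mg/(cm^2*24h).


WVP = 3.17 / (47 x 23) x 10000 = 29.32 g/(m^2*h)
Mass loss in mg = 3.17 x 1000 = 3170 mg
Per cm^2 per 24h in mg: 3170 x 24 / (47 x 23) = 76080 / 1081 = 70.38 mg/(cm^2*24h)


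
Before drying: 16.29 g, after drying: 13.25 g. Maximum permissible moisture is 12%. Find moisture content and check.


MC = (16.29 - 13.25) / 16.29 x 100 = 18.7%
Maximum: 12%
Acceptable: No


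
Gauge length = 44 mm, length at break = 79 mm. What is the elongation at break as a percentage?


79.5%

Extension = 79 - 44 = 35 mm
Elongation = 35 / 44 x 100 = 79.5%


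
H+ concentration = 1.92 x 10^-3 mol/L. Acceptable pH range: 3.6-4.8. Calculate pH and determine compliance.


pH = -log10(1.92 x 10^-3) = 2.72
Range: 3.6 to 4.8
Compliant: No


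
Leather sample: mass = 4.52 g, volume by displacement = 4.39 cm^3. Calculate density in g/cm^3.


Density = mass / volume
Density = 4.52 / 4.39 = 1.030 g/cm^3


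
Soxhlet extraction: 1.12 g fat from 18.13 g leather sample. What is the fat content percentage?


6.2%


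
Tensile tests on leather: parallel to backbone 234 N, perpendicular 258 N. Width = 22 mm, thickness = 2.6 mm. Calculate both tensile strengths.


Parallel = 4.09 N/mm^2
Perpendicular = 4.51 N/mm^2


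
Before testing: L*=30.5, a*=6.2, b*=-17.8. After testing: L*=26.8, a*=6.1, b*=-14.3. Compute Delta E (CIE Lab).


Delta E = 5.09


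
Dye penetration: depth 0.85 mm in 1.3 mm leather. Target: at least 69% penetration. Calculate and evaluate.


Penetration = 65.4%
Meets target: No

Penetration = 0.85 / 1.3 x 100 = 65.4%
Target: 69%
Meets target: No


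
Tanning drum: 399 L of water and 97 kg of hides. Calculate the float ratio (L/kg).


Float ratio = water / hide weight
Ratio = 399 / 97 = 4.1


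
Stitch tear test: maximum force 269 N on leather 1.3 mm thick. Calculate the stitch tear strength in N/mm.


206.9 N/mm

Stitch tear strength = force / thickness
STS = 269 / 1.3 = 206.9 N/mm


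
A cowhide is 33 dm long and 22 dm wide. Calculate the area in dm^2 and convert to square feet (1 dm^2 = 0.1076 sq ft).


Area = 33 x 22 = 726 dm^2
Conversion: 726 x 0.1076 = 78.12 sq ft


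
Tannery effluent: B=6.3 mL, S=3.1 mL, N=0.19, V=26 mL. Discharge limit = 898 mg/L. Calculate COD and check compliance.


COD = (6.3 - 3.1) x 0.19 x 8000 / 26 = 187.1 mg/L
Limit: 898 mg/L
Compliant: Yes


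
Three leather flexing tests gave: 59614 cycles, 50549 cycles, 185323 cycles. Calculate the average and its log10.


Average = (59614 + 50549 + 185323) / 3 = 98495 cycles
log10(98495) = 4.99


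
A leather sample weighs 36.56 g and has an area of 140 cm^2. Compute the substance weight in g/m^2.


Substance weight = mass / area x 10000
SW = 36.56 / 140 x 10000
SW = 2611.4 g/m^2


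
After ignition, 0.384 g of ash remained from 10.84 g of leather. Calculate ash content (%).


3.54%

Ash% = 0.384 / 10.84 x 100
Ash% = 3.54%


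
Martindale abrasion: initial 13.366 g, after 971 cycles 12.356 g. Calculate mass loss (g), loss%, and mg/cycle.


Mass loss = 1.010 g
Loss = 7.56%
Rate = 1.040 mg/cycle

Loss = 13.366 - 12.356 = 1.010 g
Loss% = 1.010 / 13.366 x 100 = 7.56%
Rate = 1.010 / 971 x 1000 = 1.040 mg/cycle


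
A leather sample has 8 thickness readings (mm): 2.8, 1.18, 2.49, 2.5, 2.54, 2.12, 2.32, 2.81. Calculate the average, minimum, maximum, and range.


Average = 2.35 mm
Min = 1.18 mm
Max = 2.81 mm
Range = 1.63 mm


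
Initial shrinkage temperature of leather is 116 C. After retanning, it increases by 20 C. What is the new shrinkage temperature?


New Ts = 116 + 20 = 136 C


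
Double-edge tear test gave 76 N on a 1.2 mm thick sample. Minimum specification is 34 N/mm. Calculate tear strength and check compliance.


Tear strength = 63.3 N/mm
Compliant: Yes

Tear strength = 76 / 1.2 = 63.3 N/mm
Required minimum = 34 N/mm
Compliant: Yes


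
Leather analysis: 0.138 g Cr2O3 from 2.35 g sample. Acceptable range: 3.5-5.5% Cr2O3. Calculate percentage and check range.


Cr2O3% = 0.138 / 2.35 x 100 = 5.87%
Acceptable range: 3.5 to 5.5%
Within range: No


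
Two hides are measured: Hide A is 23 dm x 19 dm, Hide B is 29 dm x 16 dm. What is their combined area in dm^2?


Hide A area = 23 x 19 = 437 dm^2
Hide B area = 29 x 16 = 464 dm^2
Total = 437 + 464 = 901 dm^2


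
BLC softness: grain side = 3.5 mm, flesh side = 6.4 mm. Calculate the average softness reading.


4.95 mm

Average = (3.5 + 6.4) / 2
Average = 4.95 mm


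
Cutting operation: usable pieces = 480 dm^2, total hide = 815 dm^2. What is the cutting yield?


58.9%

Yield = usable / total x 100
Yield = 480 / 815 x 100 = 58.9%


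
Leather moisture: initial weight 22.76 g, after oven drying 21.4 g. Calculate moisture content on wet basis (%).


Moisture = 22.76 - 21.4 = 1.36 g
MC = 1.36 / 22.76 x 100 = 6.0%


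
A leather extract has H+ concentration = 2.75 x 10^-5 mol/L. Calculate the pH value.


pH = -log10[H+]
pH = -log10(2.75 x 10^-5) = 4.56


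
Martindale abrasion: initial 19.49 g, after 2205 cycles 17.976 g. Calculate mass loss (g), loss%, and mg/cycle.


Loss = 19.49 - 17.976 = 1.514 g
Loss% = 1.514 / 19.49 x 100 = 7.77%
Rate = 1.514 / 2205 x 1000 = 0.687 mg/cycle


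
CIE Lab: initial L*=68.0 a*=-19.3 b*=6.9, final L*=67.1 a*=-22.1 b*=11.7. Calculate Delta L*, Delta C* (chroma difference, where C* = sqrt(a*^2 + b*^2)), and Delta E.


Delta L* = -0.9
Delta C* = 4.51
Delta E = 5.63

Delta L* = 67.1 - 68.0 = -0.9
C1* = sqrt((-19.3)^2 + (6.9)^2) = 20.496
C2* = sqrt((-22.1)^2 + (11.7)^2) = 25.006
Delta C* = 25.006 - 20.496 = 4.51
Delta E = sqrt((-0.9)^2 + (-2.8)^2 + (4.8)^2) = 5.63


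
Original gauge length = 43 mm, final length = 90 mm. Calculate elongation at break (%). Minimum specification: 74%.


Elongation = 109.3%
Meets spec: Yes

Extension = 90 - 43 = 47 mm
Elongation = 47 / 43 x 100 = 109.3%
Minimum required: 74%
Meets specification: Yes


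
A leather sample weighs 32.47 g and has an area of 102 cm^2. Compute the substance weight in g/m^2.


Substance weight = mass / area x 10000
SW = 32.47 / 102 x 10000
SW = 3183.3 g/m^2


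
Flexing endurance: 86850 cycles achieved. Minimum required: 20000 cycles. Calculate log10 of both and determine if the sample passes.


Achieved: log10 = 4.94
Required: log10 = 4.30
Passes: Yes


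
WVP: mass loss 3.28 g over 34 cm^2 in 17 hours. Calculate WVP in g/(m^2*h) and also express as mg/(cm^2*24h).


WVP = 3.28 / (34 x 17) x 10000 = 56.75 g/(m^2*h)
Mass loss in mg = 3.28 x 1000 = 3280 mg
Per cm^2 per 24h in mg: 3280 x 24 / (34 x 17) = 78720 / 578 = 136.19 mg/(cm^2*24h)


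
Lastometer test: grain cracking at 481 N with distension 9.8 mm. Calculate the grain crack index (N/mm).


Grain crack index = force / distension
Index = 481 / 9.8 = 49.1 N/mm


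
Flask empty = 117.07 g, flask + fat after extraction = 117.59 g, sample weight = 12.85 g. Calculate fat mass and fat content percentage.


Fat mass = 117.59 - 117.07 = 0.52 g
Fat% = 0.52 / 12.85 x 100 = 4.0%


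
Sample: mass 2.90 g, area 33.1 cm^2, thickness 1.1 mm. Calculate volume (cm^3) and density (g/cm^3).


Volume = 3.641 cm^3
Density = 0.796 g/cm^3

Thickness in cm = 1.1 / 10 = 0.11 cm
Volume = 33.1 x 0.11 = 3.641 cm^3
Density = 2.90 / 3.641 = 0.796 g/cm^3


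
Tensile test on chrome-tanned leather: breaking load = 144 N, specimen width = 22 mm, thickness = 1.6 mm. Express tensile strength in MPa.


4.09 MPa


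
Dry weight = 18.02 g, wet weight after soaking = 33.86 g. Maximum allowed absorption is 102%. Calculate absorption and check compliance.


WA = (33.86 - 18.02) / 18.02 x 100 = 87.9%
Maximum allowed: 102%
Compliant: Yes


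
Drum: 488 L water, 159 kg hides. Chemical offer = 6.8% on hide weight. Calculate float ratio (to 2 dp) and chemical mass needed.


Float ratio = 3.07
Chemical needed = 10.812 kg

Float ratio = 488 / 159 = 3.07
Chemical = 159 x 6.8 / 100 = 10.812 kg


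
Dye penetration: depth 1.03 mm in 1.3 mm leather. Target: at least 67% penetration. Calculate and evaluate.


Penetration = 79.2%
Meets target: Yes

Penetration = 1.03 / 1.3 x 100 = 79.2%
Target: 67%
Meets target: Yes


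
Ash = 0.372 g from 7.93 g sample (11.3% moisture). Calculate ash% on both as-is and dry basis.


As-is ash = 4.69%
Dry-basis ash = 5.29%

As-is ash% = 0.372 / 7.93 x 100 = 4.69%
Dry mass = 7.93 x (100 - 11.3) / 100 = 7.03391 g
Dry-basis ash% = 0.372 / 7.03391 x 100 = 5.29%


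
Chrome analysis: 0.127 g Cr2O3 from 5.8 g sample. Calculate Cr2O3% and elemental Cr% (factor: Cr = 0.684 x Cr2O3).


Cr2O3 = 2.19%
Cr = 1.50%

Cr2O3% = 0.127 / 5.8 x 100 = 2.19%
Cr% = 2.19 x 0.684 = 1.50%


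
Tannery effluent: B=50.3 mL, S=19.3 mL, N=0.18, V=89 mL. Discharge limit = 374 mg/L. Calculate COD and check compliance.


COD = 501.6 mg/L
Compliant: No

COD = (50.3 - 19.3) x 0.18 x 8000 / 89 = 501.6 mg/L
Limit: 374 mg/L
Compliant: No


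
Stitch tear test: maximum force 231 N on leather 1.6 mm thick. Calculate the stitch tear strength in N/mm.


144.4 N/mm

Stitch tear strength = force / thickness
STS = 231 / 1.6 = 144.4 N/mm


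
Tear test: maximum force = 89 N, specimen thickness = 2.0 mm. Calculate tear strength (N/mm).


Tear strength = force / thickness
Tear = 89 / 2.0 = 44.5 N/mm


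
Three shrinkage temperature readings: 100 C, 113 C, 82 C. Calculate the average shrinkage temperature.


98.3 C

Average = (100 + 113 + 82) / 3
Average = 295 / 3 = 98.3 C


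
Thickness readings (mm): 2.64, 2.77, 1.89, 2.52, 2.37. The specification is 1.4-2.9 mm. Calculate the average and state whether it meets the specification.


Sum = 12.19
Average = 12.19 / 5 = 2.44 mm
Specification range: 1.4 to 2.9 mm
Within spec: Yes


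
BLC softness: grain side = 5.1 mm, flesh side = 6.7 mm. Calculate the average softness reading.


Average = (5.1 + 6.7) / 2
Average = 5.90 mm


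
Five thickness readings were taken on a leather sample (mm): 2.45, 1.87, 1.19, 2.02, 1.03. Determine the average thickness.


Sum = 2.45 + 1.87 + 1.19 + 2.02 + 1.03 = 8.56
Average = 8.56 / 5 = 1.71 mm


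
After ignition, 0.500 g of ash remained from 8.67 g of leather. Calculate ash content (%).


Ash% = 0.500 / 8.67 x 100
Ash% = 5.77%


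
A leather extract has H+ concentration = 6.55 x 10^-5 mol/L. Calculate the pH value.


pH = -log10[H+]
pH = -log10(6.55 x 10^-5) = 4.18


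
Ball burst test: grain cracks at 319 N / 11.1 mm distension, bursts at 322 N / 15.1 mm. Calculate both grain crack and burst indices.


Crack index = 319 / 11.1 = 28.7 N/mm
Burst index = 322 / 15.1 = 21.3 N/mm


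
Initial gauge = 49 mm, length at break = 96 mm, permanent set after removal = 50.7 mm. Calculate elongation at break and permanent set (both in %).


Elongation at break = (96 - 49) / 49 x 100 = 95.9%
Permanent set = (50.7 - 49) / 49 x 100 = 3.5%


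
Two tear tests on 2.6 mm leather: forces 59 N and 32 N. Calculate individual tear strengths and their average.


Tear 1 = 22.7 N/mm
Tear 2 = 12.3 N/mm
Average = 17.5 N/mm

Tear 1 = 59 / 2.6 = 22.7 N/mm
Tear 2 = 32 / 2.6 = 12.3 N/mm
Average = (22.7 + 12.3) / 2 = 17.5 N/mm


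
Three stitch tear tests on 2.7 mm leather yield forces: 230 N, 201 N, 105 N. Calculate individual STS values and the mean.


STS1 = 230 / 2.7 = 85.2 N/mm
STS2 = 201 / 2.7 = 74.4 N/mm
STS3 = 105 / 2.7 = 38.9 N/mm
Mean = (85.2 + 74.4 + 38.9) / 3 = 66.2 N/mm


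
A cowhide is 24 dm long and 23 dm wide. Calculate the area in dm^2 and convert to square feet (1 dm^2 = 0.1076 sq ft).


552 dm^2
59.40 sq ft


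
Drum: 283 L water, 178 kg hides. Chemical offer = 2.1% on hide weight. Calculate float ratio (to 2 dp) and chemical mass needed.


Float ratio = 1.59
Chemical needed = 3.738 kg

Float ratio = 283 / 178 = 1.59
Chemical = 178 x 2.1 / 100 = 3.738 kg


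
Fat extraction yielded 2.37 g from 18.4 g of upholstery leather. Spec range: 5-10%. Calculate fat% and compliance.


Fat% = 2.37 / 18.4 x 100 = 12.9%
Spec range: 5-10%
Compliant: No


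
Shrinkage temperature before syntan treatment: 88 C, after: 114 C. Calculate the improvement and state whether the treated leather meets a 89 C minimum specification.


Improvement = 26 C
Meets 89 C spec: Yes


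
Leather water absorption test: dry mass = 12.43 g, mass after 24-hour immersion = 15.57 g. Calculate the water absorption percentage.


25.3%


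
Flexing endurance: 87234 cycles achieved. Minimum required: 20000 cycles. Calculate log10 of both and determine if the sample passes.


Achieved: log10 = 4.94
Required: log10 = 4.30
Passes: Yes

log10(87234) = 4.94
log10(20000) = 4.30
Passes: Yes


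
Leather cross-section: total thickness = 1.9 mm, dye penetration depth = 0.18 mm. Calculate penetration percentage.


9.5%

Penetration% = 0.18 / 1.9 x 100
Penetration = 9.5%


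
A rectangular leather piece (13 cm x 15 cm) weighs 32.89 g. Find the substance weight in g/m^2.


1686.7 g/m^2


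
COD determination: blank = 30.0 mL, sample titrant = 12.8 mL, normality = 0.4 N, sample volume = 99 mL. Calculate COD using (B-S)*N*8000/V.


556.0 mg/L

COD = (30.0 - 12.8) x 0.4 x 8000 / 99
COD = 17.2 x 0.4 x 8000 / 99
COD = 556.0 mg/L


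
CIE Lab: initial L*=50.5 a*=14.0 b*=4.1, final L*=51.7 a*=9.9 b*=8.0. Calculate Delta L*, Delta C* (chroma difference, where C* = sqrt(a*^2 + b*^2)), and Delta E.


Delta L* = 1.2
Delta C* = -1.86
Delta E = 5.78


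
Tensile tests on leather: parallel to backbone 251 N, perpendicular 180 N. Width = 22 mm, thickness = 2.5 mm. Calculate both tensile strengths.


Parallel = 4.56 N/mm^2
Perpendicular = 3.27 N/mm^2

Area = 22 x 2.5 = 55.0 mm^2
TS (parallel) = 251 / 55.0 = 4.56 N/mm^2
TS (perpendicular) = 180 / 55.0 = 3.27 N/mm^2


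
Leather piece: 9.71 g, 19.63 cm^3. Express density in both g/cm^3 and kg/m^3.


Density = 9.71 / 19.63 = 0.495 g/cm^3
Convert: 0.495 x 1000 = 495 kg/m^3


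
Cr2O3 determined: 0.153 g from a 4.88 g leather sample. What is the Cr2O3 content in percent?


Cr2O3% = 0.153 / 4.88 x 100
Cr2O3% = 3.14%


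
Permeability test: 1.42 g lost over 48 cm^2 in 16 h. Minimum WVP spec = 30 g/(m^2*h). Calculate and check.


WVP = 1.42 / (48 x 16) x 10000 = 18.49 g/(m^2*h)
Minimum: 30 g/(m^2*h)
Meets spec: No


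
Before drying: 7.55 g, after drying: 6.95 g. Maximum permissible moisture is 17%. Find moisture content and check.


MC = (7.55 - 6.95) / 7.55 x 100 = 7.9%
Maximum: 17%
Acceptable: Yes


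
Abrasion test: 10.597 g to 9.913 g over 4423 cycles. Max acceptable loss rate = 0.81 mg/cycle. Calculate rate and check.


Rate = 0.155 mg/cycle
Passes: Yes


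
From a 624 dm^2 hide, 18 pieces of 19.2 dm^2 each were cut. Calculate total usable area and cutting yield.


Usable area = 345.6 dm^2
Yield = 55.4%


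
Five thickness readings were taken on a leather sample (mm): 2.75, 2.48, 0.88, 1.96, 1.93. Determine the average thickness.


2.00 mm


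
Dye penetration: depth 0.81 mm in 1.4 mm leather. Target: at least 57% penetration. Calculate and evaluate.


Penetration = 0.81 / 1.4 x 100 = 57.9%
Target: 57%
Meets target: Yes


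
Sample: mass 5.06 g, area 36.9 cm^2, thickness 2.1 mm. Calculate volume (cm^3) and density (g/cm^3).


Thickness in cm = 2.1 / 10 = 0.21 cm
Volume = 36.9 x 0.21 = 7.749 cm^3
Density = 5.06 / 7.749 = 0.653 g/cm^3


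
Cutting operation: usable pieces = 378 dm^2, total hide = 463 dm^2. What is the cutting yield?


Yield = usable / total x 100
Yield = 378 / 463 x 100 = 81.6%


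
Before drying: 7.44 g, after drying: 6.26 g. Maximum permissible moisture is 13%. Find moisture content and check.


MC = (7.44 - 6.26) / 7.44 x 100 = 15.9%
Maximum: 13%
Acceptable: No


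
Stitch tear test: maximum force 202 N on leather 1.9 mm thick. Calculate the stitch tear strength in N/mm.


Stitch tear strength = force / thickness
STS = 202 / 1.9 = 106.3 N/mm


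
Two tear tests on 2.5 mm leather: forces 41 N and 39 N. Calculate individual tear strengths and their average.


Tear 1 = 16.4 N/mm
Tear 2 = 15.6 N/mm
Average = 16.0 N/mm


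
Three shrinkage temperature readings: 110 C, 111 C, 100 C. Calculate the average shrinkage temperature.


107.0 C

Average = (110 + 111 + 100) / 3
Average = 321 / 3 = 107.0 C


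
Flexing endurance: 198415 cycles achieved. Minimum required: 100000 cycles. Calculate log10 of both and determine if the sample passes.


log10(198415) = 5.30
log10(100000) = 5.00
Passes: Yes


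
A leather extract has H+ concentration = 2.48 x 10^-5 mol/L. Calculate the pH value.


pH = 4.61

pH = -log10[H+]
pH = -log10(2.48 x 10^-5) = 4.61


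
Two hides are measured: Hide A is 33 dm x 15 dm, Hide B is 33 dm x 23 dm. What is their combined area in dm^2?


1254 dm^2


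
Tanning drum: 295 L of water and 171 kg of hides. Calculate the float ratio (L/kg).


Float ratio = water / hide weight
Ratio = 295 / 171 = 1.7


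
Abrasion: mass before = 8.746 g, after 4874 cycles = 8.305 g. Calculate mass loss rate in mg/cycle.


Mass loss = 8.746 - 8.305 = 0.441 g
Rate = 0.441 / 4874 x 1000 = 0.090 mg/cycle


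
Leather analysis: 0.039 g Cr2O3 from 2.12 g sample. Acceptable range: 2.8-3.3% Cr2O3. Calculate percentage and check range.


Cr2O3% = 0.039 / 2.12 x 100 = 1.84%
Acceptable range: 2.8 to 3.3%
Within range: No


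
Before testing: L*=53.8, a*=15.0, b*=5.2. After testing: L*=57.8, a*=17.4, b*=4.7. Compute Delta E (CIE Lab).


Delta E = 4.69

dL = 57.8 - 53.8 = 4.0
da = 17.4 - 15.0 = 2.4
db = 4.7 - 5.2 = -0.5
dE = sqrt((4.0)^2 + (2.4)^2 + (-0.5)^2) = 4.69


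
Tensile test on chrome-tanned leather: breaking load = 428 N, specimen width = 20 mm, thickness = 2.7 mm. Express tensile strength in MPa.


Cross-section = 20 x 2.7 = 54.0 mm^2
TS = 428 / 54.0 = 7.93 MPa
(1 N/mm^2 = 1 MPa)


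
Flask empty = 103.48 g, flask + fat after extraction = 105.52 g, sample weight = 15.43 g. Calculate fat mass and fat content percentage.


Fat mass = 2.04 g
Fat content = 13.2%

Fat mass = 105.52 - 103.48 = 2.04 g
Fat% = 2.04 / 15.43 x 100 = 13.2%


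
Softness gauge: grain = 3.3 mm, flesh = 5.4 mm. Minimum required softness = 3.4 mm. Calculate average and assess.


Average = (3.3 + 5.4) / 2 = 4.35 mm
Minimum = 3.4 mm
Meets requirement: Yes


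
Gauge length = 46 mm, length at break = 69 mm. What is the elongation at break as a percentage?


Extension = 69 - 46 = 23 mm
Elongation = 23 / 46 x 100 = 50.0%


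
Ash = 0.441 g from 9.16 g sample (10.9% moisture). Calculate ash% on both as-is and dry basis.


As-is ash% = 0.441 / 9.16 x 100 = 4.81%
Dry mass = 9.16 x (100 - 10.9) / 100 = 8.16156 g
Dry-basis ash% = 0.441 / 8.16156 x 100 = 5.40%


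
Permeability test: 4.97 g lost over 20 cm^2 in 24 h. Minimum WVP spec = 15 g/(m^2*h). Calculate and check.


WVP = 4.97 / (20 x 24) x 10000 = 103.54 g/(m^2*h)
Minimum: 15 g/(m^2*h)
Meets spec: Yes


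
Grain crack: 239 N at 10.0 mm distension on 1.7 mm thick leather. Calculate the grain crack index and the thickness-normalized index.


Crack index = 239 / 10.0 = 23.9 N/mm
Normalized = 23.9 / 1.7 = 14.1 N/mm per mm


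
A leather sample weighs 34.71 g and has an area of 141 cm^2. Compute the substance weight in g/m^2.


Substance weight = mass / area x 10000
SW = 34.71 / 141 x 10000
SW = 2461.7 g/m^2


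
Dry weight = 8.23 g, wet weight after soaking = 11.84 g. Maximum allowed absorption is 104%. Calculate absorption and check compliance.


Absorption = 43.9%
Compliant: Yes


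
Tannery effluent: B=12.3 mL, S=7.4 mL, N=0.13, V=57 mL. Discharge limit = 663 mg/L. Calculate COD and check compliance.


COD = 89.4 mg/L
Compliant: Yes

COD = (12.3 - 7.4) x 0.13 x 8000 / 57 = 89.4 mg/L
Limit: 663 mg/L
Compliant: Yes


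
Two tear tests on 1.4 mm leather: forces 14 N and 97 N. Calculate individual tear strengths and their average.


Tear 1 = 10.0 N/mm
Tear 2 = 69.3 N/mm
Average = 39.7 N/mm

Tear 1 = 14 / 1.4 = 10.0 N/mm
Tear 2 = 97 / 1.4 = 69.3 N/mm
Average = (10.0 + 69.3) / 2 = 39.7 N/mm


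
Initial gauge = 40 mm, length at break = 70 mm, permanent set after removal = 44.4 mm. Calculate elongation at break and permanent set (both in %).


Elongation at break = (70 - 40) / 40 x 100 = 75.0%
Permanent set = (44.4 - 40) / 40 x 100 = 11.0%


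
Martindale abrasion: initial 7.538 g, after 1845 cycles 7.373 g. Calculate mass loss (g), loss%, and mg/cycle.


Mass loss = 0.165 g
Loss = 2.19%
Rate = 0.089 mg/cycle


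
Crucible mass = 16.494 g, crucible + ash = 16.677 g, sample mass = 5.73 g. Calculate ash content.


Ash mass = 0.183 g
Ash content = 3.19%

Ash mass = 16.677 - 16.494 = 0.183 g
Ash% = 0.183 / 5.73 x 100 = 3.19%


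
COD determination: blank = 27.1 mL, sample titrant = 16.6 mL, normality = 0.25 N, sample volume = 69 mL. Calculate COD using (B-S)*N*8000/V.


304.3 mg/L

COD = (27.1 - 16.6) x 0.25 x 8000 / 69
COD = 10.5 x 0.25 x 8000 / 69
COD = 304.3 mg/L


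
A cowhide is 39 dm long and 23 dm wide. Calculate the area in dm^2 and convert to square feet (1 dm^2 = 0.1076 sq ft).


897 dm^2
96.52 sq ft


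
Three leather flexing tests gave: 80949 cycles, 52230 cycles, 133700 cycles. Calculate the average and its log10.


Average = (80949 + 52230 + 133700) / 3 = 88960 cycles
log10(88960) = 4.95


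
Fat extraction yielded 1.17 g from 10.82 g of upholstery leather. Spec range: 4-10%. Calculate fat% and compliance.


Fat% = 1.17 / 10.82 x 100 = 10.8%
Spec range: 4-10%
Compliant: No


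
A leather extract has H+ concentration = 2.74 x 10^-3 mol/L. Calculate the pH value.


pH = 2.56

pH = -log10[H+]
pH = -log10(2.74 x 10^-3) = 2.56


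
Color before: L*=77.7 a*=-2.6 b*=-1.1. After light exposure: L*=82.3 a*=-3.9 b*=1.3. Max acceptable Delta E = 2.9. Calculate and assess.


Delta E = 5.35
Passes: No

dL = 4.6, da = -1.3, db = 2.4
dE = sqrt((4.6)^2 + (-1.3)^2 + (2.4)^2) = 5.35
Max = 2.9
Passes: No


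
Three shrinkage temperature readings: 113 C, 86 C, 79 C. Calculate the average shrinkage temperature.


92.7 C

Average = (113 + 86 + 79) / 3
Average = 278 / 3 = 92.7 C


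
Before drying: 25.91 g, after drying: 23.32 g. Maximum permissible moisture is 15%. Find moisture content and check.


Moisture content = 10.0%
Acceptable: Yes


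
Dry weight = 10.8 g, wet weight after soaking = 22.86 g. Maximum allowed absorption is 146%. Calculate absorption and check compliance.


WA = (22.86 - 10.8) / 10.8 x 100 = 111.7%
Maximum allowed: 146%
Compliant: Yes


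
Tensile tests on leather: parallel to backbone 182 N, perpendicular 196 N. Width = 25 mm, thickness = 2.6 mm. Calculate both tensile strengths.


Parallel = 2.80 N/mm^2
Perpendicular = 3.02 N/mm^2

Area = 25 x 2.6 = 65.0 mm^2
TS (parallel) = 182 / 65.0 = 2.80 N/mm^2
TS (perpendicular) = 196 / 65.0 = 3.02 N/mm^2


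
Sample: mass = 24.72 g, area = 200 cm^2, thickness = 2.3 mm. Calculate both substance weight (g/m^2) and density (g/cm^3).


SW = 24.72 / 200 x 10000 = 1236.0 g/m^2
Volume = 200 x 2.3 / 10 = 46.00 cm^3
Density = 24.72 / 46.00 = 0.537 g/cm^3


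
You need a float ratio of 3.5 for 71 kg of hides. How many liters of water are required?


Water = hide weight x target ratio
Water = 71 x 3.5 = 248.5 L


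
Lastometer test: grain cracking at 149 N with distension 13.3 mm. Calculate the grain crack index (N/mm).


Grain crack index = force / distension
Index = 149 / 13.3 = 11.2 N/mm


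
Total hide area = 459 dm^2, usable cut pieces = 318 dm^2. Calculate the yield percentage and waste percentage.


Yield = 69.3%
Waste = 30.7%

Yield = 318 / 459 x 100 = 69.3%
Waste = 459 - 318 = 141 dm^2
Waste% = 100 - 69.3 = 30.7%


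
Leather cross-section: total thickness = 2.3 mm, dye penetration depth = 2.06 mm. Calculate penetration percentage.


Penetration% = 2.06 / 2.3 x 100
Penetration = 89.6%


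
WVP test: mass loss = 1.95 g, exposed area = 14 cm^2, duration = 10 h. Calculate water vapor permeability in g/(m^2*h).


WVP = mass_loss / (area x time) x 10000
WVP = 1.95 / (14 x 10) x 10000
WVP = 1.95 / 140 x 10000 = 139.29 g/(m^2*h)


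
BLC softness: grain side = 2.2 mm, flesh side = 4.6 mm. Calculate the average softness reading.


Average = (2.2 + 4.6) / 2
Average = 3.40 mm


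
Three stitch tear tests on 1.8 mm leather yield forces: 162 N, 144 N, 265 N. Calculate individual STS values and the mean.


STS1 = 162 / 1.8 = 90.0 N/mm
STS2 = 144 / 1.8 = 80.0 N/mm
STS3 = 265 / 1.8 = 147.2 N/mm
Mean = (90.0 + 80.0 + 147.2) / 3 = 105.7 N/mm


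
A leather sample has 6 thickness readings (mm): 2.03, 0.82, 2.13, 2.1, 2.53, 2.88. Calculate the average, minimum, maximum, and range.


Average = 2.08 mm
Min = 0.82 mm
Max = 2.88 mm
Range = 2.06 mm


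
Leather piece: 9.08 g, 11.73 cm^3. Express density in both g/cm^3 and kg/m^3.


Density = 9.08 / 11.73 = 0.774 g/cm^3
Convert: 0.774 x 1000 = 774 kg/m^3


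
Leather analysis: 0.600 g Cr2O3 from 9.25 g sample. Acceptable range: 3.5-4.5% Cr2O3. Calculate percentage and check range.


Cr2O3% = 0.600 / 9.25 x 100 = 6.49%
Acceptable range: 3.5 to 4.5%
Within range: No


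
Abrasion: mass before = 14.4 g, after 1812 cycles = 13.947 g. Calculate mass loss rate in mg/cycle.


Mass loss = 14.4 - 13.947 = 0.453 g
Rate = 0.453 / 1812 x 1000 = 0.250 mg/cycle


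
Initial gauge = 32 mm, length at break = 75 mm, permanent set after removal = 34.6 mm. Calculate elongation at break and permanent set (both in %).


Elongation at break = (75 - 32) / 32 x 100 = 134.4%
Permanent set = (34.6 - 32) / 32 x 100 = 8.1%


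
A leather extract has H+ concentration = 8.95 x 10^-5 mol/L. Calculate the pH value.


pH = -log10[H+]
pH = -log10(8.95 x 10^-5) = 4.05


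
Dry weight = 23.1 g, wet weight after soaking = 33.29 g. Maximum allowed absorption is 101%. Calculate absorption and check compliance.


WA = (33.29 - 23.1) / 23.1 x 100 = 44.1%
Maximum allowed: 101%
Compliant: Yes


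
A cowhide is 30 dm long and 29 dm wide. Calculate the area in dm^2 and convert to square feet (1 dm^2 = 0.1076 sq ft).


870 dm^2
93.61 sq ft


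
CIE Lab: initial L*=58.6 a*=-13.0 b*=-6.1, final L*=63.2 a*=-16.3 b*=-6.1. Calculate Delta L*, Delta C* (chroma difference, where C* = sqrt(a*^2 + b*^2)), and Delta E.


Delta L* = 63.2 - 58.6 = 4.6
C1* = sqrt((-13.0)^2 + (-6.1)^2) = 14.360
C2* = sqrt((-16.3)^2 + (-6.1)^2) = 17.404
Delta C* = 17.404 - 14.360 = 3.04
Delta E = sqrt((4.6)^2 + (-3.3)^2 + (0.0)^2) = 5.66


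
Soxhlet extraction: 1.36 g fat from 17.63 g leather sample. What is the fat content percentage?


7.7%


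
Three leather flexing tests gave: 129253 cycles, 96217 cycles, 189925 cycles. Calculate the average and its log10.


Average = (129253 + 96217 + 189925) / 3 = 138465 cycles
log10(138465) = 5.14


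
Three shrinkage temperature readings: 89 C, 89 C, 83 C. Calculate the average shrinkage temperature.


87.0 C


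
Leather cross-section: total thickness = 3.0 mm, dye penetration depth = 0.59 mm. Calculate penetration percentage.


Penetration% = 0.59 / 3.0 x 100
Penetration = 19.7%


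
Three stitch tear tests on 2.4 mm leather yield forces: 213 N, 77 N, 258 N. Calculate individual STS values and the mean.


STS1 = 88.8 N/mm
STS2 = 32.1 N/mm
STS3 = 107.5 N/mm
Mean = 76.1 N/mm

STS1 = 213 / 2.4 = 88.8 N/mm
STS2 = 77 / 2.4 = 32.1 N/mm
STS3 = 258 / 2.4 = 107.5 N/mm
Mean = (88.8 + 32.1 + 107.5) / 3 = 76.1 N/mm


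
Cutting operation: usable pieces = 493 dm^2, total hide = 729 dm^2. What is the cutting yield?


67.6%

Yield = usable / total x 100
Yield = 493 / 729 x 100 = 67.6%


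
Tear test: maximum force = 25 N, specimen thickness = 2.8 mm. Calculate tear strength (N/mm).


Tear strength = force / thickness
Tear = 25 / 2.8 = 8.9 N/mm
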